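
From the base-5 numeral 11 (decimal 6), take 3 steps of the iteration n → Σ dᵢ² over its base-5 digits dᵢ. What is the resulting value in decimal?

6 = (1,1)_5 → 1² + 1² = 1 + 1 = 2
2 = (2)_5 → 2² = 4
4 = (4)_5 → 4² = 16

16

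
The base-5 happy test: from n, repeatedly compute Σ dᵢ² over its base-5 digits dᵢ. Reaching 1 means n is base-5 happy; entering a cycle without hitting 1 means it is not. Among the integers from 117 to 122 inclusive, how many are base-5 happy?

2

117: 117 → 29 → 17 → 13 → 13  — not base-5 happy
118: 118 → 34 → 18 → 18  — not base-5 happy
119: 119 → 41 → 11 → 5 → 1  — base-5 happy
120: 120 → 32 → 6 → 2 → 4 → 16 → 10 → 4  — not base-5 happy
121: 121 → 33 → 11 → 5 → 1  — base-5 happy
122: 122 → 36 → 6 → 2 → 4 → 16 → 10 → 4  — not base-5 happy
base-5 happy: 119, 121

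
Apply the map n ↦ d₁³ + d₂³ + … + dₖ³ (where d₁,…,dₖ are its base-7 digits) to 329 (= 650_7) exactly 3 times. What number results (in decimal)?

137

329 = (6,5,0)_7 → 6³ + 5³ + 0³ = 216 + 125 + 0 = 341
341 = (6,6,5)_7 → 6³ + 6³ + 5³ = 216 + 216 + 125 = 557
557 = (1,4,2,4)_7 → 1³ + 4³ + 2³ + 4³ = 1 + 64 + 8 + 64 = 137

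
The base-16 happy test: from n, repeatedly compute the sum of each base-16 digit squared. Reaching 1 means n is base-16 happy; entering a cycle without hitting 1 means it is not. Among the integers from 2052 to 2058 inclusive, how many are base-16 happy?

3

2052: 2052 → 80 → 25 → 82 → 29 → 170 → 200 → 208 → 169 → 181 → 146 → 85 → 50 → 13 → 169  — not base-16 happy
2053: 2053 → 89 → 106 → 136 → 128 → 64 → 16 → 1  — base-16 happy
2054: 2054 → 100 → 52 → 25 → 82 → 29 → 170 → 200 → 208 → 169 → 181 → 146 → 85 → 50 → 13 → 169  — not base-16 happy
2055: 2055 → 113 → 50 → 13 → 169 → 181 → 146 → 85 → 50  — not base-16 happy
2056: 2056 → 128 → 64 → 16 → 1  — base-16 happy
2057: 2057 → 145 → 82 → 29 → 170 → 200 → 208 → 169 → 181 → 146 → 85 → 50 → 13 → 169  — not base-16 happy
2058: 2058 → 164 → 116 → 65 → 17 → 2 → 4 → 16 → 1  — base-16 happy
base-16 happy: 2053, 2056, 2058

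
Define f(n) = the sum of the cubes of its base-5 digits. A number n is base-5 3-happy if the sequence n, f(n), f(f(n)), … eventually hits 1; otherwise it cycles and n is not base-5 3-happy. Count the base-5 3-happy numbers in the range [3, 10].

1

3: 3 → 27 → 9 → 65 → 35 → 9  (repeats 9)
4: 4 → 64 → 80 → 28 → 28  (repeats 28)
5: 5 → 1  (reaches 1)
6: 6 → 2 → 8 → 28 → 28  (repeats 28)
7: 7 → 9 → 65 → 35 → 9  (repeats 9)
8: 8 → 28 → 28  (repeats 28)
9: 9 → 65 → 35 → 9  (repeats 9)
10: 10 → 8 → 28 → 28  (repeats 28)
base-5 3-happy: 5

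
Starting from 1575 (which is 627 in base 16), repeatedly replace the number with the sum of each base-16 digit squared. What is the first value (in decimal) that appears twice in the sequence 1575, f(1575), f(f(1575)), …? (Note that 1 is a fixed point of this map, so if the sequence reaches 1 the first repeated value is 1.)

1575 = (6,2,7)_16 → 6² + 2² + 7² = 89
89 = (5,9)_16 → 5² + 9² = 106
106 = (6,10)_16 → 6² + 10² = 136
136 = (8,8)_16 → 8² + 8² = 128
128 = (8,0)_16 → 8² + 0² = 64
64 = (4,0)_16 → 4² + 0² = 16
16 = (1,0)_16 → 1² + 0² = 1  — reached the fixed point 1.
1 → 1, so 1 is the first repeated value.

1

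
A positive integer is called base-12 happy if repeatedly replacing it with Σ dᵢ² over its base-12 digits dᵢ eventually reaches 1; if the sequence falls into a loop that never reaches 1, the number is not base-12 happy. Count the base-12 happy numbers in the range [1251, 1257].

1251: 1251 → 137 → 146 → 5 → 25 → 5  (repeats 5)
1252: 1252 → 144 → 1  (reaches 1)
1253: 1253 → 153 → 82 → 136 → 137 → 146 → 5 → 25 → 5  (repeats 5)
1254: 1254 → 164 → 66 → 61 → 26 → 8 → 64 → 41 → 34 → 104 → 128 → 164  (repeats 164)
1255: 1255 → 177 → 86 → 53 → 41 → 34 → 104 → 128 → 164 → 66 → 61 → 26 → 8 → 64 → 41  (repeats 41)
1256: 1256 → 192 → 17 → 26 → 8 → 64 → 41 → 34 → 104 → 128 → 164 → 66 → 61 → 26  (repeats 26)
1257: 1257 → 209 → 51 → 25 → 5 → 25  (repeats 25)
base-12 happy: 1252

1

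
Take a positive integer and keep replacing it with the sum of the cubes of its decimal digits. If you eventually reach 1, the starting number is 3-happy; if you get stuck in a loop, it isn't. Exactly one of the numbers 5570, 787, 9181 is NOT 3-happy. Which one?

5570

5570: 5570 → 593 → 881 → 1025 → 134 → 92 → 737 → 713 → 371 → 371  — repeats 371 (not 3-happy)
787: 787 → 1198 → 1243 → 100 → 1  — reaches 1 (3-happy)
9181: 9181 → 1243 → 100 → 1  — reaches 1 (3-happy)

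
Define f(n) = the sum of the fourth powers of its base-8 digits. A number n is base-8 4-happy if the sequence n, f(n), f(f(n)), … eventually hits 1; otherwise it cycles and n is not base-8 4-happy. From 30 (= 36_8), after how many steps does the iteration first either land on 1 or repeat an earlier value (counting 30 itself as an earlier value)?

30 = (3,6)_8 → 1377
1377 = (2,5,4,1)_8 → 898
898 = (1,6,0,2)_8 → 1313
1313 = (2,4,4,1)_8 → 529
529 = (1,0,2,1)_8 → 18
18 = (2,2)_8 → 32
32 = (4,0)_8 → 256
256 = (4,0,0)_8 → 256  — 256 repeats.
That took 8 steps.

8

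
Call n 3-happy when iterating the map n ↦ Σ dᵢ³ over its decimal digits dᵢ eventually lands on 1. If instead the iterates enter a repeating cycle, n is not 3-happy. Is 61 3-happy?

not 3-happy

61 → 6³ + 1³ = 217
217 → 2³ + 1³ + 7³ = 352
352 → 3³ + 5³ + 2³ = 160
160 → 1³ + 6³ + 0³ = 217  — 217 already seen; the sequence cycles without reaching 1.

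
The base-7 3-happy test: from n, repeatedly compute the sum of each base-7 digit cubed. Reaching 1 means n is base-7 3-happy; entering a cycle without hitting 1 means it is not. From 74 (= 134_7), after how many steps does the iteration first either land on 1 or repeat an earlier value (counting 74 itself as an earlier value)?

74 = (1,3,4)_7 → 1³ + 3³ + 4³ = 1 + 27 + 64 = 92
92 = (1,6,1)_7 → 1³ + 6³ + 1³ = 1 + 216 + 1 = 218
218 = (4,3,1)_7 → 4³ + 3³ + 1³ = 64 + 27 + 1 = 92  — 92 repeats.
That took 3 steps.

3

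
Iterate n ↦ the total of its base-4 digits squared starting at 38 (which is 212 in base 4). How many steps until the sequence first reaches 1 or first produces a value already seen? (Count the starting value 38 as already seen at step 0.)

38 = (2,1,2)_4 → 2² + 1² + 2² = 4 + 1 + 4 = 9
9 = (2,1)_4 → 2² + 1² = 4 + 1 = 5
5 = (1,1)_4 → 1² + 1² = 1 + 1 = 2
2 = (2)_4 → 2² = 4
4 = (1,0)_4 → 1² + 0² = 1 + 0 = 1  — reached 1.
That took 5 steps.

5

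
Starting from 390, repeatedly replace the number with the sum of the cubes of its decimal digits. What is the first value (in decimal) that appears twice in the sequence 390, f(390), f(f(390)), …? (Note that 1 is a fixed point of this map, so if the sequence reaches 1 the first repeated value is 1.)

390 → 3³ + 9³ + 0³ = 756
756 → 7³ + 5³ + 6³ = 684
684 → 6³ + 8³ + 4³ = 792
792 → 7³ + 9³ + 2³ = 1080
1080 → 1³ + 0³ + 8³ + 0³ = 513
513 → 5³ + 1³ + 3³ = 153
153 → 1³ + 5³ + 3³ = 153  — 153 already appeared earlier.

153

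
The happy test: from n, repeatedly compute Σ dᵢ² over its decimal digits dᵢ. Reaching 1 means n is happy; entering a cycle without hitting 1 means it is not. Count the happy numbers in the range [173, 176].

173: 173 → 59 → 106 → 37 → 58 → 89 → 145 → 42 → 20 → 4 → 16 → 37  (repeats 37)
174: 174 → 66 → 72 → 53 → 34 → 25 → 29 → 85 → 89 → 145 → 42 → 20 → 4 → 16 → 37 → 58 → 89  (repeats 89)
175: 175 → 75 → 74 → 65 → 61 → 37 → 58 → 89 → 145 → 42 → 20 → 4 → 16 → 37  (repeats 37)
176: 176 → 86 → 100 → 1  (reaches 1)
happy: 176

1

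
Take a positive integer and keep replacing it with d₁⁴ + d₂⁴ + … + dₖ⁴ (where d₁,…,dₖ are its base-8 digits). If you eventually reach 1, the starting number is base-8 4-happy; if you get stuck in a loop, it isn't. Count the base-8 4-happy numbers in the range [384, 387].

384: 384 → 1296 → 288 → 512 → 1  — base-8 4-happy
385: 385 → 1297 → 289 → 513 → 2 → 16 → 16  — not base-8 4-happy
386: 386 → 1312 → 528 → 17 → 17  — not base-8 4-happy
387: 387 → 1377 → 898 → 1313 → 529 → 18 → 32 → 256 → 256  — not base-8 4-happy
base-8 4-happy: 384

1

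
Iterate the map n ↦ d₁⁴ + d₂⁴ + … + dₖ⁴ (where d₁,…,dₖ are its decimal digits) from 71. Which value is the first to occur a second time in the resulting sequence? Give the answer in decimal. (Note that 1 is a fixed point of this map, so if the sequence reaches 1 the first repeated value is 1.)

8208

71 → 7⁴ + 1⁴ = 2401 + 1 = 2402
2402 → 2⁴ + 4⁴ + 0⁴ + 2⁴ = 16 + 256 + 0 + 16 = 288
288 → 2⁴ + 8⁴ + 8⁴ = 16 + 4096 + 4096 = 8208
8208 → 8⁴ + 2⁴ + 0⁴ + 8⁴ = 4096 + 16 + 0 + 4096 = 8208  — 8208 already appeared earlier.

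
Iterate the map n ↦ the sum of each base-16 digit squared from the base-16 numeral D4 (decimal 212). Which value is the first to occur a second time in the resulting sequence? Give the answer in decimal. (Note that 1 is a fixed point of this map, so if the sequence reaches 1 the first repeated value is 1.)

169

212 = (13,4)_16 → 185
185 = (11,9)_16 → 202
202 = (12,10)_16 → 244
244 = (15,4)_16 → 241
241 = (15,1)_16 → 226
226 = (14,2)_16 → 200
200 = (12,8)_16 → 208
208 = (13,0)_16 → 169
169 = (10,9)_16 → 181
181 = (11,5)_16 → 146
146 = (9,2)_16 → 85
85 = (5,5)_16 → 50
50 = (3,2)_16 → 13
13 = (13)_16 → 169  — 169 already appeared earlier.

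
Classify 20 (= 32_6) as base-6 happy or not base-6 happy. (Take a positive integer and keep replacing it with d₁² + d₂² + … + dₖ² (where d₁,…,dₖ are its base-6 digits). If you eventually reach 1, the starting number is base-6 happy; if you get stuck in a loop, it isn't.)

20 = (3,2)_6 → 3² + 2² = 13
13 = (2,1)_6 → 2² + 1² = 5
5 = (5)_6 → 5² = 25
25 = (4,1)_6 → 4² + 1² = 17
17 = (2,5)_6 → 2² + 5² = 29
29 = (4,5)_6 → 4² + 5² = 41
41 = (1,0,5)_6 → 1² + 0² + 5² = 26
26 = (4,2)_6 → 4² + 2² = 20  — 20 already seen; the sequence cycles without reaching 1.

not base-6 happy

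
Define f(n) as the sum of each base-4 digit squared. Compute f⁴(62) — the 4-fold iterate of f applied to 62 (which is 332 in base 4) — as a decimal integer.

62 = (3,3,2)_4 → 3² + 3² + 2² = 22
22 = (1,1,2)_4 → 1² + 1² + 2² = 6
6 = (1,2)_4 → 1² + 2² = 5
5 = (1,1)_4 → 1² + 1² = 2

2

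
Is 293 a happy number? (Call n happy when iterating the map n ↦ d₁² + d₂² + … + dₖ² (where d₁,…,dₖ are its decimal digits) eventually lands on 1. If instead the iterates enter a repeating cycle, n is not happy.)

293 → 2² + 9² + 3² = 4 + 81 + 9 = 94
94 → 9² + 4² = 81 + 16 = 97
97 → 9² + 7² = 81 + 49 = 130
130 → 1² + 3² + 0² = 1 + 9 + 0 = 10
10 → 1² + 0² = 1 + 0 = 1  — reached 1.

happy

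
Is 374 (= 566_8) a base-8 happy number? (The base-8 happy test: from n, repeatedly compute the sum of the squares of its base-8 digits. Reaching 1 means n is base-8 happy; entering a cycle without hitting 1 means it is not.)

base-8 happy

374 = (5,6,6)_8 → 5² + 6² + 6² = 97
97 = (1,4,1)_8 → 1² + 4² + 1² = 18
18 = (2,2)_8 → 2² + 2² = 8
8 = (1,0)_8 → 1² + 0² = 1  — reached 1.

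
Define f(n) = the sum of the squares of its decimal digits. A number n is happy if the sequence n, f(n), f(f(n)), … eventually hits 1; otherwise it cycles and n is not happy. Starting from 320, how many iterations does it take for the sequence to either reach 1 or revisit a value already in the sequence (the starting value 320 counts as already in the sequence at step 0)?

3

320 → 13
13 → 10
10 → 1  — reached 1.
That took 3 steps.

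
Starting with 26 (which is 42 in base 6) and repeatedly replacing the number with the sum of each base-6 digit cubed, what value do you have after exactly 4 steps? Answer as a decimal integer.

28

26 = (4,2)_6 → 4³ + 2³ = 64 + 8 = 72
72 = (2,0,0)_6 → 2³ + 0³ + 0³ = 8 + 0 + 0 = 8
8 = (1,2)_6 → 1³ + 2³ = 1 + 8 = 9
9 = (1,3)_6 → 1³ + 3³ = 1 + 27 = 28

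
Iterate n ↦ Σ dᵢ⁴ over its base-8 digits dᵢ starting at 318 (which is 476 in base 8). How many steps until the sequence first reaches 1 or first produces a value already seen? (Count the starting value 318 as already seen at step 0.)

13

318 = (4,7,6)_8 → 4⁴ + 7⁴ + 6⁴ = 256 + 2401 + 1296 = 3953
3953 = (7,5,6,1)_8 → 7⁴ + 5⁴ + 6⁴ + 1⁴ = 2401 + 625 + 1296 + 1 = 4323
4323 = (1,0,3,4,3)_8 → 1⁴ + 0⁴ + 3⁴ + 4⁴ + 3⁴ = 1 + 0 + 81 + 256 + 81 = 419
419 = (6,4,3)_8 → 6⁴ + 4⁴ + 3⁴ = 1296 + 256 + 81 = 1633
1633 = (3,1,4,1)_8 → 3⁴ + 1⁴ + 4⁴ + 1⁴ = 81 + 1 + 256 + 1 = 339
339 = (5,2,3)_8 → 5⁴ + 2⁴ + 3⁴ = 625 + 16 + 81 = 722
722 = (1,3,2,2)_8 → 1⁴ + 3⁴ + 2⁴ + 2⁴ = 1 + 81 + 16 + 16 = 114
114 = (1,6,2)_8 → 1⁴ + 6⁴ + 2⁴ = 1 + 1296 + 16 = 1313
1313 = (2,4,4,1)_8 → 2⁴ + 4⁴ + 4⁴ + 1⁴ = 16 + 256 + 256 + 1 = 529
529 = (1,0,2,1)_8 → 1⁴ + 0⁴ + 2⁴ + 1⁴ = 1 + 0 + 16 + 1 = 18
18 = (2,2)_8 → 2⁴ + 2⁴ = 16 + 16 = 32
32 = (4,0)_8 → 4⁴ + 0⁴ = 256 + 0 = 256
256 = (4,0,0)_8 → 4⁴ + 0⁴ + 0⁴ = 256 + 0 + 0 = 256  — 256 repeats.
That took 13 steps.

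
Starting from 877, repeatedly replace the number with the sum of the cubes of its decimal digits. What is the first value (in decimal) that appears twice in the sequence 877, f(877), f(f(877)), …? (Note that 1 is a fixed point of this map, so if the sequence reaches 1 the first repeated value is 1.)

877 → 8³ + 7³ + 7³ = 512 + 343 + 343 = 1198
1198 → 1³ + 1³ + 9³ + 8³ = 1 + 1 + 729 + 512 = 1243
1243 → 1³ + 2³ + 4³ + 3³ = 1 + 8 + 64 + 27 = 100
100 → 1³ + 0³ + 0³ = 1 + 0 + 0 = 1  — reached the fixed point 1.
1 → 1, so 1 is the first repeated value.

1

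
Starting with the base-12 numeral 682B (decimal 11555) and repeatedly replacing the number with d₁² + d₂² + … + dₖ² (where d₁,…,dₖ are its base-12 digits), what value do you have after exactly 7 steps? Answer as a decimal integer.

11555 = (6,8,2,11)_12 → 6² + 8² + 2² + 11² = 36 + 64 + 4 + 121 = 225
225 = (1,6,9)_12 → 1² + 6² + 9² = 1 + 36 + 81 = 118
118 = (9,10)_12 → 9² + 10² = 81 + 100 = 181
181 = (1,3,1)_12 → 1² + 3² + 1² = 1 + 9 + 1 = 11
11 = (11)_12 → 11² = 121
121 = (10,1)_12 → 10² + 1² = 100 + 1 = 101
101 = (8,5)_12 → 8² + 5² = 64 + 25 = 89

89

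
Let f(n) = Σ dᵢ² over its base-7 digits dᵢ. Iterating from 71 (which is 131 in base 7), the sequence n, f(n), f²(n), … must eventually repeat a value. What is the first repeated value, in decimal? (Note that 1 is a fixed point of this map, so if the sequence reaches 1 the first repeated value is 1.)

17

71 = (1,3,1)_7 → 11
11 = (1,4)_7 → 17
17 = (2,3)_7 → 13
13 = (1,6)_7 → 37
37 = (5,2)_7 → 29
29 = (4,1)_7 → 17  — 17 already appeared earlier.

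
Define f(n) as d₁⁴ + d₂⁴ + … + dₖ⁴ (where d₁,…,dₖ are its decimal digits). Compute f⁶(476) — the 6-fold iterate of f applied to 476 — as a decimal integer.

7938

476 → 4⁴ + 7⁴ + 6⁴ = 3953
3953 → 3⁴ + 9⁴ + 5⁴ + 3⁴ = 7348
7348 → 7⁴ + 3⁴ + 4⁴ + 8⁴ = 6834
6834 → 6⁴ + 8⁴ + 3⁴ + 4⁴ = 5729
5729 → 5⁴ + 7⁴ + 2⁴ + 9⁴ = 9603
9603 → 9⁴ + 6⁴ + 0⁴ + 3⁴ = 7938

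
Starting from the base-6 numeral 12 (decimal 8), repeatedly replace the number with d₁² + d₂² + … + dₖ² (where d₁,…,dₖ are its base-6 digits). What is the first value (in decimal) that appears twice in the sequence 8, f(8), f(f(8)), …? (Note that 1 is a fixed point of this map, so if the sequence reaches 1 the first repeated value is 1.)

5

8 = (1,2)_6 → 1² + 2² = 5
5 = (5)_6 → 5² = 25
25 = (4,1)_6 → 4² + 1² = 17
17 = (2,5)_6 → 2² + 5² = 29
29 = (4,5)_6 → 4² + 5² = 41
41 = (1,0,5)_6 → 1² + 0² + 5² = 26
26 = (4,2)_6 → 4² + 2² = 20
20 = (3,2)_6 → 3² + 2² = 13
13 = (2,1)_6 → 2² + 1² = 5  — 5 already appeared earlier.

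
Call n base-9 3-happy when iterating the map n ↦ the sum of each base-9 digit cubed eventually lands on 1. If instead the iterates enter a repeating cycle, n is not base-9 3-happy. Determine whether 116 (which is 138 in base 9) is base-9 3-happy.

not base-9 3-happy

116 = (1,3,8)_9 → 540
540 = (6,6,0)_9 → 432
432 = (5,3,0)_9 → 152
152 = (1,7,8)_9 → 856
856 = (1,1,5,1)_9 → 128
128 = (1,5,2)_9 → 134
134 = (1,5,8)_9 → 638
638 = (7,7,8)_9 → 1198
1198 = (1,5,7,1)_9 → 470
470 = (5,7,2)_9 → 476
476 = (5,7,8)_9 → 980
980 = (1,3,0,8)_9 → 540  — 540 already seen; the sequence cycles without reaching 1.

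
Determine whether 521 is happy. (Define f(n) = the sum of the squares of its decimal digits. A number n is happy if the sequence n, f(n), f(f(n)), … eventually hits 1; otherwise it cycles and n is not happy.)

not happy

521 → 30
30 → 9
9 → 81
81 → 65
65 → 61
61 → 37
37 → 58
58 → 89
89 → 145
145 → 42
42 → 20
20 → 4
4 → 16
16 → 37  — 37 already seen; the sequence cycles without reaching 1.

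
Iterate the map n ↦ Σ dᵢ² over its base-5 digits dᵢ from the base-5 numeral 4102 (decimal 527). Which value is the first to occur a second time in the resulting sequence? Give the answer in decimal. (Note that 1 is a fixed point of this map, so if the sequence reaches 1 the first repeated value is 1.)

13

527 = (4,1,0,2)_5 → 21
21 = (4,1)_5 → 17
17 = (3,2)_5 → 13
13 = (2,3)_5 → 13  — 13 already appeared earlier.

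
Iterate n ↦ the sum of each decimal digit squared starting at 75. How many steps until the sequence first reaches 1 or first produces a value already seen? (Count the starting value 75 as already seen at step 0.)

75 → 7² + 5² = 49 + 25 = 74
74 → 7² + 4² = 49 + 16 = 65
65 → 6² + 5² = 36 + 25 = 61
61 → 6² + 1² = 36 + 1 = 37
37 → 3² + 7² = 9 + 49 = 58
58 → 5² + 8² = 25 + 64 = 89
89 → 8² + 9² = 64 + 81 = 145
145 → 1² + 4² + 5² = 1 + 16 + 25 = 42
42 → 4² + 2² = 16 + 4 = 20
20 → 2² + 0² = 4 + 0 = 4
4 → 4² = 16
16 → 1² + 6² = 1 + 36 = 37  — 37 repeats.
That took 12 steps.

12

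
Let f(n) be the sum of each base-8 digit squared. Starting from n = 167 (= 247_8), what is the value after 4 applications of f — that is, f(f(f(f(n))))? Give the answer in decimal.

167 = (2,4,7)_8 → 69
69 = (1,0,5)_8 → 26
26 = (3,2)_8 → 13
13 = (1,5)_8 → 26

26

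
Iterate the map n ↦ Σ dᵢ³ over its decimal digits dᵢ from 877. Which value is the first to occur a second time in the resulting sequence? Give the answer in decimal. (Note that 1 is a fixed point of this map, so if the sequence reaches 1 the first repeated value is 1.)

877 → 8³ + 7³ + 7³ = 512 + 343 + 343 = 1198
1198 → 1³ + 1³ + 9³ + 8³ = 1 + 1 + 729 + 512 = 1243
1243 → 1³ + 2³ + 4³ + 3³ = 1 + 8 + 64 + 27 = 100
100 → 1³ + 0³ + 0³ = 1 + 0 + 0 = 1  — reached the fixed point 1.
1 → 1, so 1 is the first repeated value.

1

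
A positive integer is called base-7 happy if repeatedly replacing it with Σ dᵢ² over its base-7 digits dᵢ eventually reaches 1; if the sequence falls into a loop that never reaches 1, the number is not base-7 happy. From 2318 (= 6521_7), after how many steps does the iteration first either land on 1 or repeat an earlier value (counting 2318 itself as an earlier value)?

7

2318 = (6,5,2,1)_7 → 6² + 5² + 2² + 1² = 36 + 25 + 4 + 1 = 66
66 = (1,2,3)_7 → 1² + 2² + 3² = 1 + 4 + 9 = 14
14 = (2,0)_7 → 2² + 0² = 4 + 0 = 4
4 = (4)_7 → 4² = 16
16 = (2,2)_7 → 2² + 2² = 4 + 4 = 8
8 = (1,1)_7 → 1² + 1² = 1 + 1 = 2
2 = (2)_7 → 2² = 4  — 4 repeats.
That took 7 steps.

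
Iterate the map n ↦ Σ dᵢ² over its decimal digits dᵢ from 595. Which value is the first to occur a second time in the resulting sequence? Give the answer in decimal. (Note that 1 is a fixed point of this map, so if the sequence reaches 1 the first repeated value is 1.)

4

595 → 5² + 9² + 5² = 131
131 → 1² + 3² + 1² = 11
11 → 1² + 1² = 2
2 → 2² = 4
4 → 4² = 16
16 → 1² + 6² = 37
37 → 3² + 7² = 58
58 → 5² + 8² = 89
89 → 8² + 9² = 145
145 → 1² + 4² + 5² = 42
42 → 4² + 2² = 20
20 → 2² + 0² = 4  — 4 already appeared earlier.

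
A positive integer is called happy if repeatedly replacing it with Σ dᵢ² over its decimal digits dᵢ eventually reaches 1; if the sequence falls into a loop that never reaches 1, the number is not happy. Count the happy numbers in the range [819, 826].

819: 819 → 146 → 53 → 34 → 25 → 29 → 85 → 89 → 145 → 42 → 20 → 4 → 16 → 37 → 58 → 89  (repeats 89)
820: 820 → 68 → 100 → 1  (reaches 1)
821: 821 → 69 → 117 → 51 → 26 → 40 → 16 → 37 → 58 → 89 → 145 → 42 → 20 → 4 → 16  (repeats 16)
822: 822 → 72 → 53 → 34 → 25 → 29 → 85 → 89 → 145 → 42 → 20 → 4 → 16 → 37 → 58 → 89  (repeats 89)
823: 823 → 77 → 98 → 145 → 42 → 20 → 4 → 16 → 37 → 58 → 89 → 145  (repeats 145)
824: 824 → 84 → 80 → 64 → 52 → 29 → 85 → 89 → 145 → 42 → 20 → 4 → 16 → 37 → 58 → 89  (repeats 89)
825: 825 → 93 → 90 → 81 → 65 → 61 → 37 → 58 → 89 → 145 → 42 → 20 → 4 → 16 → 37  (repeats 37)
826: 826 → 104 → 17 → 50 → 25 → 29 → 85 → 89 → 145 → 42 → 20 → 4 → 16 → 37 → 58 → 89  (repeats 89)
happy: 820

1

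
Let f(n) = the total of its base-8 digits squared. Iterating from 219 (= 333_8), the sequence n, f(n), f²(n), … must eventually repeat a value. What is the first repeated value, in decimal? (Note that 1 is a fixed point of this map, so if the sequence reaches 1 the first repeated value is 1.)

1

219 = (3,3,3)_8 → 3² + 3² + 3² = 27
27 = (3,3)_8 → 3² + 3² = 18
18 = (2,2)_8 → 2² + 2² = 8
8 = (1,0)_8 → 1² + 0² = 1  — reached the fixed point 1.
1 → 1, so 1 is the first repeated value.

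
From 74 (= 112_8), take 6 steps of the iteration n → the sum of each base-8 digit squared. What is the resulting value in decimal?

16

74 = (1,1,2)_8 → 1² + 1² + 2² = 6
6 = (6)_8 → 6² = 36
36 = (4,4)_8 → 4² + 4² = 32
32 = (4,0)_8 → 4² + 0² = 16
16 = (2,0)_8 → 2² + 0² = 4
4 = (4)_8 → 4² = 16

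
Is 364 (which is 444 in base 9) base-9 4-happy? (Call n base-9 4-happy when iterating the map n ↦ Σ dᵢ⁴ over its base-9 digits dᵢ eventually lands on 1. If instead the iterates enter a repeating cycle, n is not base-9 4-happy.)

not base-9 4-happy

364 = (4,4,4)_9 → 4⁴ + 4⁴ + 4⁴ = 768
768 = (1,0,4,3)_9 → 1⁴ + 0⁴ + 4⁴ + 3⁴ = 338
338 = (4,1,5)_9 → 4⁴ + 1⁴ + 5⁴ = 882
882 = (1,1,8,0)_9 → 1⁴ + 1⁴ + 8⁴ + 0⁴ = 4098
4098 = (5,5,5,3)_9 → 5⁴ + 5⁴ + 5⁴ + 3⁴ = 1956
1956 = (2,6,1,3)_9 → 2⁴ + 6⁴ + 1⁴ + 3⁴ = 1394
1394 = (1,8,1,8)_9 → 1⁴ + 8⁴ + 1⁴ + 8⁴ = 8194
8194 = (1,2,2,1,4)_9 → 1⁴ + 2⁴ + 2⁴ + 1⁴ + 4⁴ = 290
290 = (3,5,2)_9 → 3⁴ + 5⁴ + 2⁴ = 722
722 = (8,8,2)_9 → 8⁴ + 8⁴ + 2⁴ = 8208
8208 = (1,2,2,3,0)_9 → 1⁴ + 2⁴ + 2⁴ + 3⁴ + 0⁴ = 114
114 = (1,3,6)_9 → 1⁴ + 3⁴ + 6⁴ = 1378
1378 = (1,8,0,1)_9 → 1⁴ + 8⁴ + 0⁴ + 1⁴ = 4098  — 4098 already seen; the sequence cycles without reaching 1.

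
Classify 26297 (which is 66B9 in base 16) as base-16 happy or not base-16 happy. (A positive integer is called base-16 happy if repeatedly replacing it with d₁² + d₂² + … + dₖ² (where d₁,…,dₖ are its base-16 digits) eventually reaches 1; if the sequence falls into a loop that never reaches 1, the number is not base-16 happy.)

26297 = (6,6,11,9)_16 → 6² + 6² + 11² + 9² = 274
274 = (1,1,2)_16 → 1² + 1² + 2² = 6
6 = (6)_16 → 6² = 36
36 = (2,4)_16 → 2² + 4² = 20
20 = (1,4)_16 → 1² + 4² = 17
17 = (1,1)_16 → 1² + 1² = 2
2 = (2)_16 → 2² = 4
4 = (4)_16 → 4² = 16
16 = (1,0)_16 → 1² + 0² = 1  — reached 1.

base-16 happy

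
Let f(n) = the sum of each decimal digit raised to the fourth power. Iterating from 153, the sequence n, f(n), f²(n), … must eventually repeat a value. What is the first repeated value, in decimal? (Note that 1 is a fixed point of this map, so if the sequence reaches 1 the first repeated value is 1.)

13139

153 → 1⁴ + 5⁴ + 3⁴ = 1 + 625 + 81 = 707
707 → 7⁴ + 0⁴ + 7⁴ = 2401 + 0 + 2401 = 4802
4802 → 4⁴ + 8⁴ + 0⁴ + 2⁴ = 256 + 4096 + 0 + 16 = 4368
4368 → 4⁴ + 3⁴ + 6⁴ + 8⁴ = 256 + 81 + 1296 + 4096 = 5729
5729 → 5⁴ + 7⁴ + 2⁴ + 9⁴ = 625 + 2401 + 16 + 6561 = 9603
9603 → 9⁴ + 6⁴ + 0⁴ + 3⁴ = 6561 + 1296 + 0 + 81 = 7938
7938 → 7⁴ + 9⁴ + 3⁴ + 8⁴ = 2401 + 6561 + 81 + 4096 = 13139
13139 → 1⁴ + 3⁴ + 1⁴ + 3⁴ + 9⁴ = 1 + 81 + 1 + 81 + 6561 = 6725
6725 → 6⁴ + 7⁴ + 2⁴ + 5⁴ = 1296 + 2401 + 16 + 625 = 4338
4338 → 4⁴ + 3⁴ + 3⁴ + 8⁴ = 256 + 81 + 81 + 4096 = 4514
4514 → 4⁴ + 5⁴ + 1⁴ + 4⁴ = 256 + 625 + 1 + 256 = 1138
1138 → 1⁴ + 1⁴ + 3⁴ + 8⁴ = 1 + 1 + 81 + 4096 = 4179
4179 → 4⁴ + 1⁴ + 7⁴ + 9⁴ = 256 + 1 + 2401 + 6561 = 9219
9219 → 9⁴ + 2⁴ + 1⁴ + 9⁴ = 6561 + 16 + 1 + 6561 = 13139  — 13139 already appeared earlier.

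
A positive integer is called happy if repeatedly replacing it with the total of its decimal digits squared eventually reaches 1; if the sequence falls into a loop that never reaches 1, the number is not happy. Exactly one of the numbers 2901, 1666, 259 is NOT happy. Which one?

259

2901: 2901 → 86 → 100 → 1  — reaches 1 (happy)
1666: 1666 → 109 → 82 → 68 → 100 → 1  — reaches 1 (happy)
259: 259 → 110 → 2 → 4 → 16 → 37 → 58 → 89 → 145 → 42 → 20 → 4  — repeats 4 (not happy)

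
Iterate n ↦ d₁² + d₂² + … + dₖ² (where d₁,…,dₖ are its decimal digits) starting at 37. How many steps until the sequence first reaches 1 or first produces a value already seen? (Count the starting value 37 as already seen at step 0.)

8

37 → 3² + 7² = 58
58 → 5² + 8² = 89
89 → 8² + 9² = 145
145 → 1² + 4² + 5² = 42
42 → 4² + 2² = 20
20 → 2² + 0² = 4
4 → 4² = 16
16 → 1² + 6² = 37  — 37 repeats.
That took 8 steps.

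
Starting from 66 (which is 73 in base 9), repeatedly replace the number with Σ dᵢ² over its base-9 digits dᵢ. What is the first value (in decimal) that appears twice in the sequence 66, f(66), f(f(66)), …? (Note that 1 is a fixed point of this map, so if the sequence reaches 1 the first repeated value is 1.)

66 = (7,3)_9 → 7² + 3² = 49 + 9 = 58
58 = (6,4)_9 → 6² + 4² = 36 + 16 = 52
52 = (5,7)_9 → 5² + 7² = 25 + 49 = 74
74 = (8,2)_9 → 8² + 2² = 64 + 4 = 68
68 = (7,5)_9 → 7² + 5² = 49 + 25 = 74  — 74 already appeared earlier.

74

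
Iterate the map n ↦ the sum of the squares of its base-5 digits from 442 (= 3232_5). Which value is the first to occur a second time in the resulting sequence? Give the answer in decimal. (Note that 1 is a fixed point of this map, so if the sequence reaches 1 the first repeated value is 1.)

4

442 = (3,2,3,2)_5 → 26
26 = (1,0,1)_5 → 2
2 = (2)_5 → 4
4 = (4)_5 → 16
16 = (3,1)_5 → 10
10 = (2,0)_5 → 4  — 4 already appeared earlier.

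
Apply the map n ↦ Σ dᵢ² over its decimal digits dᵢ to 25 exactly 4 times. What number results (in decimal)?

145

25 → 2² + 5² = 4 + 25 = 29
29 → 2² + 9² = 4 + 81 = 85
85 → 8² + 5² = 64 + 25 = 89
89 → 8² + 9² = 64 + 81 = 145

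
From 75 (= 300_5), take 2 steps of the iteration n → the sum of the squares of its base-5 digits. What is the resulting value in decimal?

17

75 = (3,0,0)_5 → 3² + 0² + 0² = 9 + 0 + 0 = 9
9 = (1,4)_5 → 1² + 4² = 1 + 16 = 17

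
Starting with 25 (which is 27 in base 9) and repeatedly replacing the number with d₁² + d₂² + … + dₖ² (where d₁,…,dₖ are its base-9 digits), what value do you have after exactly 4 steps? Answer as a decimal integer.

25 = (2,7)_9 → 2² + 7² = 53
53 = (5,8)_9 → 5² + 8² = 89
89 = (1,0,8)_9 → 1² + 0² + 8² = 65
65 = (7,2)_9 → 7² + 2² = 53

53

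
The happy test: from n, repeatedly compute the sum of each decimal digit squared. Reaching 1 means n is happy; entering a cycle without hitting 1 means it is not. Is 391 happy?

happy

391 → 91
91 → 82
82 → 68
68 → 100
100 → 1  — reached 1.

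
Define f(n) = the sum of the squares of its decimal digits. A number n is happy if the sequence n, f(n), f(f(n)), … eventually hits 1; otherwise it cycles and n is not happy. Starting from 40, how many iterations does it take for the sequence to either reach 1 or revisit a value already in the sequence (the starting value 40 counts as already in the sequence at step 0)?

40 → 16
16 → 37
37 → 58
58 → 89
89 → 145
145 → 42
42 → 20
20 → 4
4 → 16  — 16 repeats.
That took 9 steps.

9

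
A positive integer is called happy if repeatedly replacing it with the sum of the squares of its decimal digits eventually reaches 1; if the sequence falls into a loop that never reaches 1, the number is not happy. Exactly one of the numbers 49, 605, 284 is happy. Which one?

49: 49 → 97 → 130 → 10 → 1  — reaches 1 (happy)
605: 605 → 61 → 37 → 58 → 89 → 145 → 42 → 20 → 4 → 16 → 37  — repeats 37 (not happy)
284: 284 → 84 → 80 → 64 → 52 → 29 → 85 → 89 → 145 → 42 → 20 → 4 → 16 → 37 → 58 → 89  — repeats 89 (not happy)

49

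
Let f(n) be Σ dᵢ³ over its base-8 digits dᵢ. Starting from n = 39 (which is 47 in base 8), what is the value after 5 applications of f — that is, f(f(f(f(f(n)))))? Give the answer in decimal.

39 = (4,7)_8 → 4³ + 7³ = 407
407 = (6,2,7)_8 → 6³ + 2³ + 7³ = 567
567 = (1,0,6,7)_8 → 1³ + 0³ + 6³ + 7³ = 560
560 = (1,0,6,0)_8 → 1³ + 0³ + 6³ + 0³ = 217
217 = (3,3,1)_8 → 3³ + 3³ + 1³ = 55

55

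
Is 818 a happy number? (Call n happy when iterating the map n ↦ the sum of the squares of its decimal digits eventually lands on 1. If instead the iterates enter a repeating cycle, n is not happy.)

happy

818 → 8² + 1² + 8² = 64 + 1 + 64 = 129
129 → 1² + 2² + 9² = 1 + 4 + 81 = 86
86 → 8² + 6² = 64 + 36 = 100
100 → 1² + 0² + 0² = 1 + 0 + 0 = 1  — reached 1.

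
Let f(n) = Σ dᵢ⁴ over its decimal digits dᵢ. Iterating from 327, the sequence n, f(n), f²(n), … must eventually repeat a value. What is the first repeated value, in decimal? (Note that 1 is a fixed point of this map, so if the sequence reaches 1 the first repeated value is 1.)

13139

327 → 3⁴ + 2⁴ + 7⁴ = 2498
2498 → 2⁴ + 4⁴ + 9⁴ + 8⁴ = 10929
10929 → 1⁴ + 0⁴ + 9⁴ + 2⁴ + 9⁴ = 13139
13139 → 1⁴ + 3⁴ + 1⁴ + 3⁴ + 9⁴ = 6725
6725 → 6⁴ + 7⁴ + 2⁴ + 5⁴ = 4338
4338 → 4⁴ + 3⁴ + 3⁴ + 8⁴ = 4514
4514 → 4⁴ + 5⁴ + 1⁴ + 4⁴ = 1138
1138 → 1⁴ + 1⁴ + 3⁴ + 8⁴ = 4179
4179 → 4⁴ + 1⁴ + 7⁴ + 9⁴ = 9219
9219 → 9⁴ + 2⁴ + 1⁴ + 9⁴ = 13139  — 13139 already appeared earlier.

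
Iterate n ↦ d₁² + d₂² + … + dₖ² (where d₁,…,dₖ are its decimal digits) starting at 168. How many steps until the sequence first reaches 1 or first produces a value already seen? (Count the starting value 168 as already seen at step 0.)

168 → 1² + 6² + 8² = 101
101 → 1² + 0² + 1² = 2
2 → 2² = 4
4 → 4² = 16
16 → 1² + 6² = 37
37 → 3² + 7² = 58
58 → 5² + 8² = 89
89 → 8² + 9² = 145
145 → 1² + 4² + 5² = 42
42 → 4² + 2² = 20
20 → 2² + 0² = 4  — 4 repeats.
That took 11 steps.

11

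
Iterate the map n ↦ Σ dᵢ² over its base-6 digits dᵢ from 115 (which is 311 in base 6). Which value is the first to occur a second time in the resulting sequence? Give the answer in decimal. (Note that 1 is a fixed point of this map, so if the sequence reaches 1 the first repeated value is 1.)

115 = (3,1,1)_6 → 3² + 1² + 1² = 9 + 1 + 1 = 11
11 = (1,5)_6 → 1² + 5² = 1 + 25 = 26
26 = (4,2)_6 → 4² + 2² = 16 + 4 = 20
20 = (3,2)_6 → 3² + 2² = 9 + 4 = 13
13 = (2,1)_6 → 2² + 1² = 4 + 1 = 5
5 = (5)_6 → 5² = 25
25 = (4,1)_6 → 4² + 1² = 16 + 1 = 17
17 = (2,5)_6 → 2² + 5² = 4 + 25 = 29
29 = (4,5)_6 → 4² + 5² = 16 + 25 = 41
41 = (1,0,5)_6 → 1² + 0² + 5² = 1 + 0 + 25 = 26  — 26 already appeared earlier.

26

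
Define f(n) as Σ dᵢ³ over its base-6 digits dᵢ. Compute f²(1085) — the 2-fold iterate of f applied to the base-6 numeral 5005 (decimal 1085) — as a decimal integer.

1085 = (5,0,0,5)_6 → 250
250 = (1,0,5,4)_6 → 190

190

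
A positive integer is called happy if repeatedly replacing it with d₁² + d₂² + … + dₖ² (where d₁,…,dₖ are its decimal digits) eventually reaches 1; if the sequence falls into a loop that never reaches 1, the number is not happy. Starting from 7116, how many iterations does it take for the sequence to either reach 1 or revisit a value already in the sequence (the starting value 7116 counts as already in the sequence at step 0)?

13

7116 → 87
87 → 113
113 → 11
11 → 2
2 → 4
4 → 16
16 → 37
37 → 58
58 → 89
89 → 145
145 → 42
42 → 20
20 → 4  — 4 repeats.
That took 13 steps.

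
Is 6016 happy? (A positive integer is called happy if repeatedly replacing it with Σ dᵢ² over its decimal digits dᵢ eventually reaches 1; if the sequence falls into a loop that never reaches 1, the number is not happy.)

not happy

6016 → 6² + 0² + 1² + 6² = 36 + 0 + 1 + 36 = 73
73 → 7² + 3² = 49 + 9 = 58
58 → 5² + 8² = 25 + 64 = 89
89 → 8² + 9² = 64 + 81 = 145
145 → 1² + 4² + 5² = 1 + 16 + 25 = 42
42 → 4² + 2² = 16 + 4 = 20
20 → 2² + 0² = 4 + 0 = 4
4 → 4² = 16
16 → 1² + 6² = 1 + 36 = 37
37 → 3² + 7² = 9 + 49 = 58  — 58 already seen; the sequence cycles without reaching 1.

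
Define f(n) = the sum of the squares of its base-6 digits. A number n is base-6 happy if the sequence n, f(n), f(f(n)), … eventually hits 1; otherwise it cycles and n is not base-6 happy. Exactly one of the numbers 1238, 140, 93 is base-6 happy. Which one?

1238

1238: 1238 → 49 → 6 → 1  — reaches 1 (base-6 happy)
140: 140 → 38 → 5 → 25 → 17 → 29 → 41 → 26 → 20 → 13 → 5  — repeats 5 (not base-6 happy)
93: 93 → 22 → 25 → 17 → 29 → 41 → 26 → 20 → 13 → 5 → 25  — repeats 25 (not base-6 happy)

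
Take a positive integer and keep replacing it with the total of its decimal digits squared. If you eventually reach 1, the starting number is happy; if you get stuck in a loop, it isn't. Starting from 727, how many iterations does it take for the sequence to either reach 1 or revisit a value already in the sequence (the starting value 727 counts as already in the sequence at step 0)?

14

727 → 7² + 2² + 7² = 49 + 4 + 49 = 102
102 → 1² + 0² + 2² = 1 + 0 + 4 = 5
5 → 5² = 25
25 → 2² + 5² = 4 + 25 = 29
29 → 2² + 9² = 4 + 81 = 85
85 → 8² + 5² = 64 + 25 = 89
89 → 8² + 9² = 64 + 81 = 145
145 → 1² + 4² + 5² = 1 + 16 + 25 = 42
42 → 4² + 2² = 16 + 4 = 20
20 → 2² + 0² = 4 + 0 = 4
4 → 4² = 16
16 → 1² + 6² = 1 + 36 = 37
37 → 3² + 7² = 9 + 49 = 58
58 → 5² + 8² = 25 + 64 = 89  — 89 repeats.
That took 14 steps.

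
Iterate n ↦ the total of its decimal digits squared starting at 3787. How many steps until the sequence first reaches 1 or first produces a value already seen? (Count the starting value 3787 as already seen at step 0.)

3787 → 3² + 7² + 8² + 7² = 171
171 → 1² + 7² + 1² = 51
51 → 5² + 1² = 26
26 → 2² + 6² = 40
40 → 4² + 0² = 16
16 → 1² + 6² = 37
37 → 3² + 7² = 58
58 → 5² + 8² = 89
89 → 8² + 9² = 145
145 → 1² + 4² + 5² = 42
42 → 4² + 2² = 20
20 → 2² + 0² = 4
4 → 4² = 16  — 16 repeats.
That took 13 steps.

13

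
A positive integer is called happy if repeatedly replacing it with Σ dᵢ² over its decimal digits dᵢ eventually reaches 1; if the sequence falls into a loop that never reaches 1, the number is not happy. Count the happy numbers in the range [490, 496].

490: 490 → 97 → 130 → 10 → 1  (reaches 1)
491: 491 → 98 → 145 → 42 → 20 → 4 → 16 → 37 → 58 → 89 → 145  (repeats 145)
492: 492 → 101 → 2 → 4 → 16 → 37 → 58 → 89 → 145 → 42 → 20 → 4  (repeats 4)
493: 493 → 106 → 37 → 58 → 89 → 145 → 42 → 20 → 4 → 16 → 37  (repeats 37)
494: 494 → 113 → 11 → 2 → 4 → 16 → 37 → 58 → 89 → 145 → 42 → 20 → 4  (repeats 4)
495: 495 → 122 → 9 → 81 → 65 → 61 → 37 → 58 → 89 → 145 → 42 → 20 → 4 → 16 → 37  (repeats 37)
496: 496 → 133 → 19 → 82 → 68 → 100 → 1  (reaches 1)
happy: 490, 496

2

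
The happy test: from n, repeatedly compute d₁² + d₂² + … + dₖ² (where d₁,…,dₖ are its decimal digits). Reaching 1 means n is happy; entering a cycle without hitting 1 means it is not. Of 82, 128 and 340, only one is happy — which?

82

82: 82 → 68 → 100 → 1  — reaches 1 (happy)
128: 128 → 69 → 117 → 51 → 26 → 40 → 16 → 37 → 58 → 89 → 145 → 42 → 20 → 4 → 16  — repeats 16 (not happy)
340: 340 → 25 → 29 → 85 → 89 → 145 → 42 → 20 → 4 → 16 → 37 → 58 → 89  — repeats 89 (not happy)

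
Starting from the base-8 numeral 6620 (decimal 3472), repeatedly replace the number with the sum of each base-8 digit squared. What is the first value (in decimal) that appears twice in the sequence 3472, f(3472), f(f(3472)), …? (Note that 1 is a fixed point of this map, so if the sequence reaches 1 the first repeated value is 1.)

1

3472 = (6,6,2,0)_8 → 6² + 6² + 2² + 0² = 76
76 = (1,1,4)_8 → 1² + 1² + 4² = 18
18 = (2,2)_8 → 2² + 2² = 8
8 = (1,0)_8 → 1² + 0² = 1  — reached the fixed point 1.
1 → 1, so 1 is the first repeated value.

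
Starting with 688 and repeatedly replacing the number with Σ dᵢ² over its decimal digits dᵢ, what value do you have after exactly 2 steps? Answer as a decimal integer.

53

688 → 6² + 8² + 8² = 164
164 → 1² + 6² + 4² = 53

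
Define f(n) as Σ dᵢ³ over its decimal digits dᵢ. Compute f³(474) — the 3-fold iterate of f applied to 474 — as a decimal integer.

576

474 → 471
471 → 408
408 → 576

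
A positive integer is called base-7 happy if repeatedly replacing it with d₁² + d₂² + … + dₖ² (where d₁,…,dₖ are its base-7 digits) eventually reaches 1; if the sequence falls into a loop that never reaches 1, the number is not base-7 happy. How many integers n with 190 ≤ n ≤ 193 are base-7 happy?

190: 190 → 46 → 52 → 10 → 10  — not base-7 happy
191: 191 → 49 → 1  — base-7 happy
192: 192 → 54 → 26 → 34 → 52 → 10 → 10  — not base-7 happy
193: 193 → 61 → 27 → 45 → 45  — not base-7 happy
base-7 happy: 191

1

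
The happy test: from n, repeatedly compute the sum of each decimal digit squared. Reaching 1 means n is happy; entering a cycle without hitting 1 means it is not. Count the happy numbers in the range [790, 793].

790: 790 → 130 → 10 → 1  — happy
791: 791 → 131 → 11 → 2 → 4 → 16 → 37 → 58 → 89 → 145 → 42 → 20 → 4  — not happy
792: 792 → 134 → 26 → 40 → 16 → 37 → 58 → 89 → 145 → 42 → 20 → 4 → 16  — not happy
793: 793 → 139 → 91 → 82 → 68 → 100 → 1  — happy
happy: 790, 793

2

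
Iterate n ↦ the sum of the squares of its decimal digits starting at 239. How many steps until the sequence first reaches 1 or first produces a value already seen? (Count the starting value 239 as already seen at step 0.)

5

239 → 2² + 3² + 9² = 94
94 → 9² + 4² = 97
97 → 9² + 7² = 130
130 → 1² + 3² + 0² = 10
10 → 1² + 0² = 1  — reached 1.
That took 5 steps.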